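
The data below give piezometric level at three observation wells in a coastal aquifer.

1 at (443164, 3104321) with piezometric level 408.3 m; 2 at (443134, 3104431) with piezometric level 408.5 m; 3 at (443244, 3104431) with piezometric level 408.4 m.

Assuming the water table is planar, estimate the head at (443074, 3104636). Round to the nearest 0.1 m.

408.9 m

Taking 1 as reference: 2−1 = (-30, 110, +0.2); 3−1 = (80, 110, +0.1).
Solve a·Δx + b·Δy = Δh: det = (-30)·110 − 80·110 = -12100.
∂h/∂x = [(+0.2)·110 − (+0.1)·110] / -12100 = -0.0009091
∂h/∂y = [(-30)·(+0.1) − 80·(+0.2)] / -12100 = +0.001570
h(443074, 3104636) = 408.3 + (-0.0009091)·(-90) + (+0.001570)·(315) = 408.3 +0.082 +0.495 = 408.876 m.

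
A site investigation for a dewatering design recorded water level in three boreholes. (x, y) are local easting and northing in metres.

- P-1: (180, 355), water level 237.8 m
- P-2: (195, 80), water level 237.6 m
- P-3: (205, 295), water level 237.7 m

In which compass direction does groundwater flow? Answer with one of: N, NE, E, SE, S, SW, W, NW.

E

Taking P-1 as reference: P-2−P-1 = (15, -275, -0.2); P-3−P-1 = (25, -60, -0.1).
Solve a·Δx + b·Δy = Δh: det = 15·(-60) − 25·(-275) = 5975.
∂h/∂x = [(-0.2)·(-60) − (-0.1)·(-275)] / 5975 = -0.002594
∂h/∂y = [15·(-0.1) − 25·(-0.2)] / 5975 = +0.0005858
Flow = −∇h = (+0.002594 east, -0.0005858 north), which points east.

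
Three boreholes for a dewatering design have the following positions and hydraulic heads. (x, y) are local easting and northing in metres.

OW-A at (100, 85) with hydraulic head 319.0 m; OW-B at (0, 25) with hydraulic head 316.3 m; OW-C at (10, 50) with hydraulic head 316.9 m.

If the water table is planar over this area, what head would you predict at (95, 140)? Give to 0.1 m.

Taking OW-A as reference: OW-B−OW-A = (-100, -60, -2.7); OW-C−OW-A = (-90, -35, -2.1).
Determinant of the coordinate differences = (-100)·(-35) − (-90)·(-60) = -1900.
∂h/∂x = [(-2.7)·(-35) − (-2.1)·(-60)] / -1900 = +0.01658
∂h/∂y = [(-100)·(-2.1) − (-90)·(-2.7)] / -1900 = +0.01737
h(95, 140) = 319.0 + (+0.01658)·(-5) + (+0.01737)·(55) = 319.0 -0.083 +0.955 = 319.872 m.

319.9 m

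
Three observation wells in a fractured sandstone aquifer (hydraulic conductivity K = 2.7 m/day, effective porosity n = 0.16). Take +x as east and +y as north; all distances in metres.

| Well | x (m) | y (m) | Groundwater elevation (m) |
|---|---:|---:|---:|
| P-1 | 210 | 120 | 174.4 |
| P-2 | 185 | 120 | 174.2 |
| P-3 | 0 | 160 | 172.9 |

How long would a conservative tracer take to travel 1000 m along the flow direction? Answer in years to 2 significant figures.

Taking P-1 as reference: P-2−P-1 = (-25, 0, -0.2); P-3−P-1 = (-210, 40, -1.5).
Solve a·Δx + b·Δy = Δh: det = (-25)·40 − (-210)·0 = -1000.
∂h/∂x = [(-0.2)·40 − (-1.5)·0] / -1000 = +0.008000
∂h/∂y = [(-25)·(-1.5) − (-210)·(-0.2)] / -1000 = +0.004500
|∇h| = √(0.008000² + 0.004500²) = 0.009179
Seepage velocity v = K·i/n = 2.7 × 0.009179 / 0.16 = 0.1549 m/day.
t = 1000 / 0.1549 = 6456 days = 17.7 years.

18 years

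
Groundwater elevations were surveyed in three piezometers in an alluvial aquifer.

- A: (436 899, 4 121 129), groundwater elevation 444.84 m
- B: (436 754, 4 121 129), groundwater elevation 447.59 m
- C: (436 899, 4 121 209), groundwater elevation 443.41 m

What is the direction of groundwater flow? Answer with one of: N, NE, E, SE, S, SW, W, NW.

NE

∂h/∂x = (447.59 − 444.84) / (436754 − 436899) = -0.01897
∂h/∂y = (443.41 − 444.84) / (4121209 − 4121129) = -0.01787
Flow = −∇h = (+0.01897 east, +0.01787 north), which points northeast.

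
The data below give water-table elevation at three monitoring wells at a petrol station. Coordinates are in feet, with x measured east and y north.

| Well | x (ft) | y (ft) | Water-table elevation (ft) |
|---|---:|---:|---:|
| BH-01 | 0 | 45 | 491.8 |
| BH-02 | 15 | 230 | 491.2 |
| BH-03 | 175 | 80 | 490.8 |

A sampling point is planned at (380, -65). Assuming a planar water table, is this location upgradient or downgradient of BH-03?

downgradient

With h = a·x + b·y + c and BH-01 as origin, the differences give:
  15·a + 185·b = -0.6
  175·a + 35·b = -1.0
Eliminate b (×35 and ×185, subtract): -31850·a = 164.00 → a = ∂h/∂x = -0.005149
Back-substitute: b = ∂h/∂y = -0.002826.
Head at (380, -65) = 491.8 + (-0.005149)·(380) + (-0.002826)·(-110) = 490.15 ft.
That is lower than the 490.8 ft at BH-03, so the point is downgradient.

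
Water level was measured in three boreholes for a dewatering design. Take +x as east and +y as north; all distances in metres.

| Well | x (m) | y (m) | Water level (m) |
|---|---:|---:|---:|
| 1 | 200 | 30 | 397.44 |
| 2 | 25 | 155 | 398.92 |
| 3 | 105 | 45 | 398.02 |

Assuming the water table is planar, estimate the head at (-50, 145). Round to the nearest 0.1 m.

Taking 1 as reference: 2−1 = (-175, 125, +1.48); 3−1 = (-95, 15, +0.58).
Determinant of the coordinate differences = (-175)·15 − (-95)·125 = 9250.
∂h/∂x = [(+1.48)·15 − (+0.58)·125] / 9250 = -0.005438
∂h/∂y = [(-175)·(+0.58) − (-95)·(+1.48)] / 9250 = +0.004227
h(-50, 145) = 397.44 + (-0.005438)·(-250) + (+0.004227)·(115) = 397.44 +1.359 +0.486 = 399.286 m.

399.3 m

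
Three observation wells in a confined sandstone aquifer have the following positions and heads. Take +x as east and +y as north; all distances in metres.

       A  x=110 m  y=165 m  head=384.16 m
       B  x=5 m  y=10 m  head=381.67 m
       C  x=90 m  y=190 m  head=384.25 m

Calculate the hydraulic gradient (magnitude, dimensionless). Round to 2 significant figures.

Taking A as reference: B−A = (-105, -155, -2.49); C−A = (-20, 25, +0.09).
Solve a·Δx + b·Δy = Δh: det = (-105)·25 − (-20)·(-155) = -5725.
∂h/∂x = [(-2.49)·25 − (+0.09)·(-155)] / -5725 = +0.008437
∂h/∂y = [(-105)·(+0.09) − (-20)·(-2.49)] / -5725 = +0.01035
|∇h| = √(0.008437² + 0.01035²) = 0.01335

0.013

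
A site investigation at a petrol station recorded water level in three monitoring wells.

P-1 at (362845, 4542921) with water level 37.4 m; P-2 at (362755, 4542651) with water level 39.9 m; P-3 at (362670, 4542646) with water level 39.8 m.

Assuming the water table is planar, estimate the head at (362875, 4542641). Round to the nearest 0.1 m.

40.2 m

With h = a·x + b·y + c and P-1 as origin, the differences give:
  (-90)·a + (-270)·b = +2.5
  (-175)·a + (-275)·b = +2.4
Eliminate b (×(-275) and ×(-270), subtract): -22500·a = -39.50 → a = ∂h/∂x = +0.001756
Back-substitute: b = ∂h/∂y = -0.009844.
h(362875, 4542641) = 37.4 + (+0.001756)·(30) + (-0.009844)·(-280) = 37.4 +0.053 +2.756 = 40.209 m.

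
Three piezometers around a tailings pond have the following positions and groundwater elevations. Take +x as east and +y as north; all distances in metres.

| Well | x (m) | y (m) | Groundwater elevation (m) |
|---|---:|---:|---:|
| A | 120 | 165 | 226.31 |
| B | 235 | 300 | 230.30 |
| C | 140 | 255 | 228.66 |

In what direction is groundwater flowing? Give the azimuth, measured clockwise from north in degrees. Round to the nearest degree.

192°

Taking A as reference: B−A = (115, 135, +3.99); C−A = (20, 90, +2.35).
Determinant of the coordinate differences = 115·90 − 20·135 = 7650.
∂h/∂x = [(+3.99)·90 − (+2.35)·135] / 7650 = +0.005471
∂h/∂y = [115·(+2.35) − 20·(+3.99)] / 7650 = +0.02490
Flow direction (−∇h) has components (-0.005471 E, -0.02490 N).
Azimuth = atan2(E, N) = atan2(-0.005471, -0.02490) = 192.4° ≈ 192°.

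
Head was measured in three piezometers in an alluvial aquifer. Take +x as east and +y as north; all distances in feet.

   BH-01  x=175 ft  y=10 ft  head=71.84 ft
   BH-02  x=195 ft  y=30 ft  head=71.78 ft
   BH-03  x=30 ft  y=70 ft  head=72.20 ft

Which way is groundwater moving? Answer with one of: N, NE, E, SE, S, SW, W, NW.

E

Taking BH-01 as reference: BH-02−BH-01 = (20, 20, -0.06); BH-03−BH-01 = (-145, 60, +0.36).
Solve a·Δx + b·Δy = Δh: det = 20·60 − (-145)·20 = 4100.
∂h/∂x = [(-0.06)·60 − (+0.36)·20] / 4100 = -0.002634
∂h/∂y = [20·(+0.36) − (-145)·(-0.06)] / 4100 = -0.0003659
Flow = −∇h = (+0.002634 east, +0.0003659 north), which points east.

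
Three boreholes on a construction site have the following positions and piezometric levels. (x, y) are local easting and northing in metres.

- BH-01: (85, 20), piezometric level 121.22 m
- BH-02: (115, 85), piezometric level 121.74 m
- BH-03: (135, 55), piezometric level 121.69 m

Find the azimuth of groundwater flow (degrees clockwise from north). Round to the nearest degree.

226°

Differences from BH-01: to BH-02 (Δx, Δy, Δh) = (30, 65, +0.52); to BH-03 = (50, 35, +0.47).
Solve a·Δx + b·Δy = Δh: det = 30·35 − 50·65 = -2200.
∂h/∂x = [(+0.52)·35 − (+0.47)·65] / -2200 = +0.005614
∂h/∂y = [30·(+0.47) − 50·(+0.52)] / -2200 = +0.005409
Flow direction (−∇h) has components (-0.005614 E, -0.005409 N).
Azimuth = atan2(E, N) = atan2(-0.005614, -0.005409) = 226.1° ≈ 226°.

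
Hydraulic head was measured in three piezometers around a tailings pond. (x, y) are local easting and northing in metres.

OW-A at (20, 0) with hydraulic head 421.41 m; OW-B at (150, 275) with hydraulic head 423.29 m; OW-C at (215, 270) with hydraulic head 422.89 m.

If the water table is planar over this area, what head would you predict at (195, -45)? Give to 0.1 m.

420.0 m

Differences from OW-A: to OW-B (Δx, Δy, Δh) = (130, 275, +1.88); to OW-C = (195, 270, +1.48).
Solve a·Δx + b·Δy = Δh: det = 130·270 − 195·275 = -18525.
∂h/∂x = [(+1.88)·270 − (+1.48)·275] / -18525 = -0.005430
∂h/∂y = [130·(+1.48) − 195·(+1.88)] / -18525 = +0.009404
h(195, -45) = 421.41 + (-0.005430)·(175) + (+0.009404)·(-45) = 421.41 -0.950 -0.423 = 420.037 m.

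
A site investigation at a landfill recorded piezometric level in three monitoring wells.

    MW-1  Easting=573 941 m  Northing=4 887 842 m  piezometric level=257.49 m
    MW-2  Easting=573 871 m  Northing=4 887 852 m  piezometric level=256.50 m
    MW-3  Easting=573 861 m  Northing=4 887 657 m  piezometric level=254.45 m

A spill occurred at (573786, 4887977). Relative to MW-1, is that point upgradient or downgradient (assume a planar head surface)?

Differences from MW-1: to MW-2 (Δx, Δy, Δh) = (-70, 10, -0.99); to MW-3 = (-80, -185, -3.04).
Determinant of the coordinate differences = (-70)·(-185) − (-80)·10 = 13750.
∂h/∂x = [(-0.99)·(-185) − (-3.04)·10] / 13750 = +0.01553
∂h/∂y = [(-70)·(-3.04) − (-80)·(-0.99)] / 13750 = +0.009716
Head at (573786, 4887977) = 257.49 + (+0.01553)·(-155) + (+0.009716)·(135) = 256.39 m.
That is lower than the 257.49 m at MW-1, so the point is downgradient.

downgradient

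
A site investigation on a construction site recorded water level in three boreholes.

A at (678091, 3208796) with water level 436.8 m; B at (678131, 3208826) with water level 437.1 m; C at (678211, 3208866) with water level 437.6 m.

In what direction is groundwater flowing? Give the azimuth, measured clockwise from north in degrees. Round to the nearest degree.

Differences from A: to B (Δx, Δy, Δh) = (40, 30, +0.3); to C = (120, 70, +0.8).
Determinant of the coordinate differences = 40·70 − 120·30 = -800.
∂h/∂x = [(+0.3)·70 − (+0.8)·30] / -800 = +0.003750
∂h/∂y = [40·(+0.8) − 120·(+0.3)] / -800 = +0.005000
Flow direction (−∇h) has components (-0.003750 E, -0.005000 N).
Azimuth = atan2(E, N) = atan2(-0.003750, -0.005000) = 216.9° ≈ 217°.

217°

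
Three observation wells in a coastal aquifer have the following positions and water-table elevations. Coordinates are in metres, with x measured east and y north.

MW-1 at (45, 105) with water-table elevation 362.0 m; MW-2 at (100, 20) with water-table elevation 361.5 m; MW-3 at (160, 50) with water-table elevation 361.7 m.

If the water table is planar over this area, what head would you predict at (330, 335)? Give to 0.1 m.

With h = a·x + b·y + c and MW-1 as origin, the differences give:
  55·a + (-85)·b = -0.5
  115·a + (-55)·b = -0.3
Eliminate b (×(-55) and ×(-85), subtract): 6750·a = 2.00 → a = ∂h/∂x = +0.0002963
Back-substitute: b = ∂h/∂y = +0.006074.
h(330, 335) = 362.0 + (+0.0002963)·(285) + (+0.006074)·(230) = 362.0 +0.084 +1.397 = 363.481 m.

363.5 m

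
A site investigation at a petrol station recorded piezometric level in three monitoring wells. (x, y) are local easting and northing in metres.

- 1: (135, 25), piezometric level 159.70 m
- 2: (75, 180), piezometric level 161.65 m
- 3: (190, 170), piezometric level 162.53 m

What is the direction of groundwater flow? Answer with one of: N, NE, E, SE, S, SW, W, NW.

SW

With h = a·x + b·y + c and 1 as origin, the differences give:
  (-60)·a + 155·b = +1.95
  55·a + 145·b = +2.83
Eliminate b (×145 and ×155, subtract): -17225·a = -155.900 → a = ∂h/∂x = +0.009051
Back-substitute: b = ∂h/∂y = +0.01608.
Flow = −∇h = (-0.009051 east, -0.01608 north), which points southwest.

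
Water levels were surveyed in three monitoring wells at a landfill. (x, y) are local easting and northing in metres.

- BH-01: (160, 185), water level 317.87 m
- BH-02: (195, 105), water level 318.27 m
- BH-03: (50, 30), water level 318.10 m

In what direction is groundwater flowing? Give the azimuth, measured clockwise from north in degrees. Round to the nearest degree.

Three-point gradient (reference BH-01): Δ to BH-02 = (35, -80, +0.40), Δ to BH-03 = (-110, -155, +0.23).
∂h/∂x = +0.003065, ∂h/∂y = -0.003659 (det = -14225).
Flow direction (−∇h) has components (-0.003065 E, +0.003659 N).
Azimuth = atan2(E, N) = atan2(-0.003065, +0.003659) = 320.0° ≈ 320°.

320°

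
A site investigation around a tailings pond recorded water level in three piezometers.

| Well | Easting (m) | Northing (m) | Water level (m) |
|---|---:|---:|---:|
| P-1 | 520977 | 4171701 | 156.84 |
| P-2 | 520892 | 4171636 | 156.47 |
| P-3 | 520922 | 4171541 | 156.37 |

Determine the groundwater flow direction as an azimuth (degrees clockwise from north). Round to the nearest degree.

Differences from P-1: to P-2 (Δx, Δy, Δh) = (-85, -65, -0.37); to P-3 = (-55, -160, -0.47).
Solve a·Δx + b·Δy = Δh: det = (-85)·(-160) − (-55)·(-65) = 10025.
∂h/∂x = [(-0.37)·(-160) − (-0.47)·(-65)] / 10025 = +0.002858
∂h/∂y = [(-85)·(-0.47) − (-55)·(-0.37)] / 10025 = +0.001955
Flow direction (−∇h) has components (-0.002858 E, -0.001955 N).
Azimuth = atan2(E, N) = atan2(-0.002858, -0.001955) = 235.6° ≈ 236°.

236°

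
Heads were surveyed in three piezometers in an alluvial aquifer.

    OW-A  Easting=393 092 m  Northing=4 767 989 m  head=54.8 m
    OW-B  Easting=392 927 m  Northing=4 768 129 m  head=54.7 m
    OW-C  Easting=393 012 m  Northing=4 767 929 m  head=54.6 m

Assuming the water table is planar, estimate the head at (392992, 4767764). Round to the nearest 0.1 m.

With h = a·x + b·y + c and OW-A as origin, the differences give:
  (-165)·a + 140·b = -0.1
  (-80)·a + (-60)·b = -0.2
Eliminate b (×(-60) and ×140, subtract): 21100·a = 34.00 → a = ∂h/∂x = +0.001611
Back-substitute: b = ∂h/∂y = +0.001185.
h(392992, 4767764) = 54.8 + (+0.001611)·(-100) + (+0.001185)·(-225) = 54.8 -0.161 -0.267 = 54.372 m.

54.4 m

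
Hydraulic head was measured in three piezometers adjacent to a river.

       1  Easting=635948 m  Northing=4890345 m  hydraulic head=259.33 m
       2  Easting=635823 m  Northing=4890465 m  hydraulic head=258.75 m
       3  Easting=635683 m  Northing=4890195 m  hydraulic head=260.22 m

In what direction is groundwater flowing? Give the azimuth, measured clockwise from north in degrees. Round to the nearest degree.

Differences from 1: to 2 (Δx, Δy, Δh) = (-125, 120, -0.58); to 3 = (-265, -150, +0.89).
Determinant of the coordinate differences = (-125)·(-150) − (-265)·120 = 50550.
∂h/∂x = [(-0.58)·(-150) − (+0.89)·120] / 50550 = -0.0003917
∂h/∂y = [(-125)·(+0.89) − (-265)·(-0.58)] / 50550 = -0.005241
Flow direction (−∇h) has components (+0.0003917 E, +0.005241 N).
Azimuth = atan2(E, N) = atan2(+0.0003917, +0.005241) = 4.3° ≈ 004°.

004°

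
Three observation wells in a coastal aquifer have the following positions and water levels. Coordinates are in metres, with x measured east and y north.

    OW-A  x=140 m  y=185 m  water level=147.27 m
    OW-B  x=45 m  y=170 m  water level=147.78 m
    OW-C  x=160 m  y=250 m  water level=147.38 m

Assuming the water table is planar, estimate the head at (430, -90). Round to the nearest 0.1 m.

144.6 m

Taking OW-A as reference: OW-B−OW-A = (-95, -15, +0.51); OW-C−OW-A = (20, 65, +0.11).
Solve a·Δx + b·Δy = Δh: det = (-95)·65 − 20·(-15) = -5875.
∂h/∂x = [(+0.51)·65 − (+0.11)·(-15)] / -5875 = -0.005923
∂h/∂y = [(-95)·(+0.11) − 20·(+0.51)] / -5875 = +0.003515
h(430, -90) = 147.27 + (-0.005923)·(290) + (+0.003515)·(-275) = 147.27 -1.718 -0.967 = 144.586 m.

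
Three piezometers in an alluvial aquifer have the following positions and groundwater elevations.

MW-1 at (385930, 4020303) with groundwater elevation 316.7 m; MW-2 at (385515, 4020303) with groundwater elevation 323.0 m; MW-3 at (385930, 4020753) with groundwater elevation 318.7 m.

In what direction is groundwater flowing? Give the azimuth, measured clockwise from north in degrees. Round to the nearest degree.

106°

∂h/∂x = (323.0 − 316.7) / (385515 − 385930) = -0.01518
∂h/∂y = (318.7 − 316.7) / (4020753 − 4020303) = +0.004444
Flow direction (−∇h) has components (+0.01518 E, -0.004444 N).
Azimuth = atan2(E, N) = atan2(+0.01518, -0.004444) = 106.3° ≈ 106°.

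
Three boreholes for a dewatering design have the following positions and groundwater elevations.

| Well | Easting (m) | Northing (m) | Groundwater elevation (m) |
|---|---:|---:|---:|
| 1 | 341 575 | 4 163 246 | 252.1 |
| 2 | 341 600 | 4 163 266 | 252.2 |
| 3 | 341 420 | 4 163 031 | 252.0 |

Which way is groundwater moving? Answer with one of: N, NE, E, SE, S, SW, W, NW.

NW

Differences from 1: to 2 (Δx, Δy, Δh) = (25, 20, +0.1); to 3 = (-155, -215, -0.1).
Determinant of the coordinate differences = 25·(-215) − (-155)·20 = -2275.
∂h/∂x = [(+0.1)·(-215) − (-0.1)·20] / -2275 = +0.008571
∂h/∂y = [25·(-0.1) − (-155)·(+0.1)] / -2275 = -0.005714
Flow = −∇h = (-0.008571 east, +0.005714 north), which points northwest.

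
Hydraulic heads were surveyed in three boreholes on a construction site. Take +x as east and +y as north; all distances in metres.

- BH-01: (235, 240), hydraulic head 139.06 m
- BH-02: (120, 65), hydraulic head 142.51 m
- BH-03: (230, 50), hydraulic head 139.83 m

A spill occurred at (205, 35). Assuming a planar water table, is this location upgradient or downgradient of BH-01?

upgradient

Differences from BH-01: to BH-02 (Δx, Δy, Δh) = (-115, -175, +3.45); to BH-03 = (-5, -190, +0.77).
Determinant of the coordinate differences = (-115)·(-190) − (-5)·(-175) = 20975.
∂h/∂x = [(+3.45)·(-190) − (+0.77)·(-175)] / 20975 = -0.02483
∂h/∂y = [(-115)·(+0.77) − (-5)·(+3.45)] / 20975 = -0.003399
Head at (205, 35) = 139.06 + (-0.02483)·(-30) + (-0.003399)·(-205) = 140.50 m.
That is higher than the 139.06 m at BH-01, so the point is upgradient.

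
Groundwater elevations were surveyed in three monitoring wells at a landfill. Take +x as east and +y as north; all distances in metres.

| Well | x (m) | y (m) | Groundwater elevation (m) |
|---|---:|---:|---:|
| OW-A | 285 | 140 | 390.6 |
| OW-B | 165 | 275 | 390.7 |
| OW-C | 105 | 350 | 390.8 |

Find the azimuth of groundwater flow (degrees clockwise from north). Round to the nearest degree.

Taking OW-A as reference: OW-B−OW-A = (-120, 135, +0.1); OW-C−OW-A = (-180, 210, +0.2).
Solve a·Δx + b·Δy = Δh: det = (-120)·210 − (-180)·135 = -900.
∂h/∂x = [(+0.1)·210 − (+0.2)·135] / -900 = +0.006667
∂h/∂y = [(-120)·(+0.2) − (-180)·(+0.1)] / -900 = +0.006667
Flow direction (−∇h) has components (-0.006667 E, -0.006667 N).
Azimuth = atan2(E, N) = atan2(-0.006667, -0.006667) = 225.0° ≈ 225°.

225°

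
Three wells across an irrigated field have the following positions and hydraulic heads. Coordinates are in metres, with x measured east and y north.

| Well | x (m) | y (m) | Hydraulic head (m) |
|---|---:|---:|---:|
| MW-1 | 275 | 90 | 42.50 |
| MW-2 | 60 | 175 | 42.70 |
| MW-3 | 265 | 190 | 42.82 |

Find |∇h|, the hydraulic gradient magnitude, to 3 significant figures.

Differences from MW-1: to MW-2 (Δx, Δy, Δh) = (-215, 85, +0.20); to MW-3 = (-10, 100, +0.32).
Determinant of the coordinate differences = (-215)·100 − (-10)·85 = -20650.
∂h/∂x = [(+0.20)·100 − (+0.32)·85] / -20650 = +0.0003487
∂h/∂y = [(-215)·(+0.32) − (-10)·(+0.20)] / -20650 = +0.003235
|∇h| = √(0.0003487² + 0.003235²) = 0.003254

0.00325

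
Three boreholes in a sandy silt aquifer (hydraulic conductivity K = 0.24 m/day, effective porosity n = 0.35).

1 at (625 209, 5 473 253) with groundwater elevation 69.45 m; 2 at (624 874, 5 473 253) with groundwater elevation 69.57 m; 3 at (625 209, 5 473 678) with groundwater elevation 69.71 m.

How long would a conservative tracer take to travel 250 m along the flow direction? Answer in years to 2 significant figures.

1400 years

∂h/∂x = (69.57 − 69.45) / (624874 − 625209) = -0.0003582
∂h/∂y = (69.71 − 69.45) / (5473678 − 5473253) = +0.0006118
|∇h| = √(-0.0003582² + 0.0006118²) = 0.0007089
Seepage velocity v = K·i/n = 0.24 × 0.0007089 / 0.35 = 0.0004861 m/day.
t = 250 / 0.0004861 = 5.143e+05 days = 1.41e+03 years.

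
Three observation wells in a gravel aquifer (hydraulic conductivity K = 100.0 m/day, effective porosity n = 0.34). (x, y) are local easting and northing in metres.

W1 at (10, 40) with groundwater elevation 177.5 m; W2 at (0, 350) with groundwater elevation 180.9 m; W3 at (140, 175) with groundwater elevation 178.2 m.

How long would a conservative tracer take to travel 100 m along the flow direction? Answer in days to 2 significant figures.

Differences from W1: to W2 (Δx, Δy, Δh) = (-10, 310, +3.4); to W3 = (130, 135, +0.7).
Solve a·Δx + b·Δy = Δh: det = (-10)·135 − 130·310 = -41650.
∂h/∂x = [(+3.4)·135 − (+0.7)·310] / -41650 = -0.005810
∂h/∂y = [(-10)·(+0.7) − 130·(+3.4)] / -41650 = +0.01078
|∇h| = √(-0.005810² + 0.01078²) = 0.01225
Seepage velocity v = K·i/n = 100.0 × 0.01225 / 0.34 = 3.603 m/day.
t = 100 / 3.603 = 27.75 days.

28 days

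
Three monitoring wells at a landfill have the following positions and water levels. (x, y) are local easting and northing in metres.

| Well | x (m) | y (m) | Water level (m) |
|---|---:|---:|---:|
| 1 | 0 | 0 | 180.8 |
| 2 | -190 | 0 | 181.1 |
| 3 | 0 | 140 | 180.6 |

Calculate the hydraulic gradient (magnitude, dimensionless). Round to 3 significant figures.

0.00213

∂h/∂x = (181.1 − 180.8) / (-190 − 0) = -0.001579
∂h/∂y = (180.6 − 180.8) / (140 − 0) = -0.001429
|∇h| = √(-0.001579² + -0.001429²) = 0.00213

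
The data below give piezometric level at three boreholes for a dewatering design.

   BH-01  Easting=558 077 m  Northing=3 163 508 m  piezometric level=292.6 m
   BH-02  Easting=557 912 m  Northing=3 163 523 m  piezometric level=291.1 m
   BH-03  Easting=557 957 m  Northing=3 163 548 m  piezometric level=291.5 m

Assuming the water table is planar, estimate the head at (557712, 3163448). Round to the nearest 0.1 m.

289.3 m

Taking BH-01 as reference: BH-02−BH-01 = (-165, 15, -1.5); BH-03−BH-01 = (-120, 40, -1.1).
Solve a·Δx + b·Δy = Δh: det = (-165)·40 − (-120)·15 = -4800.
∂h/∂x = [(-1.5)·40 − (-1.1)·15] / -4800 = +0.009062
∂h/∂y = [(-165)·(-1.1) − (-120)·(-1.5)] / -4800 = -0.0003125
h(557712, 3163448) = 292.6 + (+0.009062)·(-365) + (-0.0003125)·(-60) = 292.6 -3.308 +0.019 = 289.311 m.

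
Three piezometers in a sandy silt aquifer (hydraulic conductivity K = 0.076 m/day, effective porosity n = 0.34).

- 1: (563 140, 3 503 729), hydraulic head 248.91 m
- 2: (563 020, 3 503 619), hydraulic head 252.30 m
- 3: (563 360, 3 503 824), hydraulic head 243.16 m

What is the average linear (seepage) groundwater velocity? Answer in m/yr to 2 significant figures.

Differences from 1: to 2 (Δx, Δy, Δh) = (-120, -110, +3.39); to 3 = (220, 95, -5.75).
Determinant of the coordinate differences = (-120)·95 − 220·(-110) = 12800.
∂h/∂x = [(+3.39)·95 − (-5.75)·(-110)] / 12800 = -0.02425
∂h/∂y = [(-120)·(-5.75) − 220·(+3.39)] / 12800 = -0.004359
|∇h| = √(-0.02425² + -0.004359²) = 0.02464
Seepage velocity v = K·i/n = 0.076 × 0.02464 / 0.34 = 0.005508 m/day = 2.012 m/yr.

2.0 m/yr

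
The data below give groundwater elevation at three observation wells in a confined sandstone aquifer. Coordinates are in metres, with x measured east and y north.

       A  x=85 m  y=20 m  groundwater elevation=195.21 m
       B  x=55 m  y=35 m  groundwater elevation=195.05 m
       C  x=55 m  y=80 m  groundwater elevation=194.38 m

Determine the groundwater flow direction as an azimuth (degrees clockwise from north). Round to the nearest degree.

008°

With h = a·x + b·y + c and A as origin, the differences give:
  (-30)·a + 15·b = -0.16
  (-30)·a + 60·b = -0.83
Eliminate b (×60 and ×15, subtract): -1350·a = 2.850 → a = ∂h/∂x = -0.002111
Back-substitute: b = ∂h/∂y = -0.01489.
Flow direction (−∇h) has components (+0.002111 E, +0.01489 N).
Azimuth = atan2(E, N) = atan2(+0.002111, +0.01489) = 8.1° ≈ 008°.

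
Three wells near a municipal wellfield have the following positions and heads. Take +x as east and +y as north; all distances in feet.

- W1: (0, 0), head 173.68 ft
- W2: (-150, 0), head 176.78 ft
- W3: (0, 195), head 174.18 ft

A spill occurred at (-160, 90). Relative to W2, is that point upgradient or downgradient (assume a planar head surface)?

∂h/∂x = (176.78 − 173.68) / (-150 − 0) = -0.02067
∂h/∂y = (174.18 − 173.68) / (195 − 0) = +0.002564
Head at (-160, 90) = 173.68 + (-0.02067)·(-160) + (+0.002564)·(90) = 177.22 ft.
That is higher than the 176.78 ft at W2, so the point is upgradient.

upgradient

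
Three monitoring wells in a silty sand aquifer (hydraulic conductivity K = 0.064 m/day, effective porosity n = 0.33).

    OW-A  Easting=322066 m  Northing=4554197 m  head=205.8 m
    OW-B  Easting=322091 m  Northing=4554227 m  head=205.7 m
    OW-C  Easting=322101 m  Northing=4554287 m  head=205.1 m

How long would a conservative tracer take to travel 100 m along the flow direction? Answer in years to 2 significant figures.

Taking OW-A as reference: OW-B−OW-A = (25, 30, -0.1); OW-C−OW-A = (35, 90, -0.7).
Determinant of the coordinate differences = 25·90 − 35·30 = 1200.
∂h/∂x = [(-0.1)·90 − (-0.7)·30] / 1200 = +0.010000
∂h/∂y = [25·(-0.7) − 35·(-0.1)] / 1200 = -0.01167
|∇h| = √(0.010000² + -0.01167²) = 0.01537
Seepage velocity v = K·i/n = 0.064 × 0.01537 / 0.33 = 0.002981 m/day.
t = 100 / 0.002981 = 3.355e+04 days = 91.9 years.

92 years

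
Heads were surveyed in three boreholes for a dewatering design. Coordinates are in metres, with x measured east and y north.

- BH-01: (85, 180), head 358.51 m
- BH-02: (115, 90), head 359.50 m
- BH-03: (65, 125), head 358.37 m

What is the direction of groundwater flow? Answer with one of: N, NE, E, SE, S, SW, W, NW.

W

Differences from BH-01: to BH-02 (Δx, Δy, Δh) = (30, -90, +0.99); to BH-03 = (-20, -55, -0.14).
Determinant of the coordinate differences = 30·(-55) − (-20)·(-90) = -3450.
∂h/∂x = [(+0.99)·(-55) − (-0.14)·(-90)] / -3450 = +0.01943
∂h/∂y = [30·(-0.14) − (-20)·(+0.99)] / -3450 = -0.004522
Flow = −∇h = (-0.01943 east, +0.004522 north), which points west.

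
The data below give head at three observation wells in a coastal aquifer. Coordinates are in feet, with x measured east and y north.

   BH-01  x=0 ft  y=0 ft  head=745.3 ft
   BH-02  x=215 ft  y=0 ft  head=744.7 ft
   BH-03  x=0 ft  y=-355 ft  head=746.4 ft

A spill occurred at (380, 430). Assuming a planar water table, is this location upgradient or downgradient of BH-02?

downgradient

∂h/∂x = (744.7 − 745.3) / (215 − 0) = -0.002791
∂h/∂y = (746.4 − 745.3) / (-355 − 0) = -0.003099
Head at (380, 430) = 745.3 + (-0.002791)·(380) + (-0.003099)·(430) = 742.91 ft.
That is lower than the 744.7 ft at BH-02, so the point is downgradient.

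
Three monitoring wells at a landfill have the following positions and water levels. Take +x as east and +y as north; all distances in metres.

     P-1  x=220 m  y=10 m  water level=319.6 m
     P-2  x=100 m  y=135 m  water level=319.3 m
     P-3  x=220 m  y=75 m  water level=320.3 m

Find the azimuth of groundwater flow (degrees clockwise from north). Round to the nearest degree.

Differences from P-1: to P-2 (Δx, Δy, Δh) = (-120, 125, -0.3); to P-3 = (0, 65, +0.7).
Solve a·Δx + b·Δy = Δh: det = (-120)·65 − 0·125 = -7800.
∂h/∂x = [(-0.3)·65 − (+0.7)·125] / -7800 = +0.01372
∂h/∂y = [(-120)·(+0.7) − 0·(-0.3)] / -7800 = +0.01077
Flow direction (−∇h) has components (-0.01372 E, -0.01077 N).
Azimuth = atan2(E, N) = atan2(-0.01372, -0.01077) = 231.9° ≈ 232°.

232°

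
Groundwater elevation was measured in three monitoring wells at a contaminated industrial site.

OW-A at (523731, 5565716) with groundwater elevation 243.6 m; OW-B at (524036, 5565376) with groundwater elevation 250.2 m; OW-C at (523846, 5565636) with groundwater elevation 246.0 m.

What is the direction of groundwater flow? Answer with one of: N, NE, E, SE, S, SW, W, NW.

W

With h = a·x + b·y + c and OW-A as origin, the differences give:
  305·a + (-340)·b = +6.6
  115·a + (-80)·b = +2.4
Eliminate b (×(-80) and ×(-340), subtract): 14700·a = 288.00 → a = ∂h/∂x = +0.01959
Back-substitute: b = ∂h/∂y = -0.001837.
Flow = −∇h = (-0.01959 east, +0.001837 north), which points west.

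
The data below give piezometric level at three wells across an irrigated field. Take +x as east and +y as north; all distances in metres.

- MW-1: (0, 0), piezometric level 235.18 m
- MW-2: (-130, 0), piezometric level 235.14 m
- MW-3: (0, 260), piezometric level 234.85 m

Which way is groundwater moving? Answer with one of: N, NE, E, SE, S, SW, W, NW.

N

∂h/∂x = (235.14 − 235.18) / (-130 − 0) = +0.0003077
∂h/∂y = (234.85 − 235.18) / (260 − 0) = -0.001269
Flow = −∇h = (-0.0003077 east, +0.001269 north), which points north.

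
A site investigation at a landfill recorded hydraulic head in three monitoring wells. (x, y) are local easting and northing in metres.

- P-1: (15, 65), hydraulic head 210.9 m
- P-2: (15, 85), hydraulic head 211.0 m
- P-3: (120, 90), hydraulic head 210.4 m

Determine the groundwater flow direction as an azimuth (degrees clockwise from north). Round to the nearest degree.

With h = a·x + b·y + c and P-1 as origin, the differences give:
  0·a + 20·b = +0.1
  105·a + 25·b = -0.5
Eliminate b (×25 and ×20, subtract): -2100·a = 12.50 → a = ∂h/∂x = -0.005952
Back-substitute: b = ∂h/∂y = +0.005000.
Flow direction (−∇h) has components (+0.005952 E, -0.005000 N).
Azimuth = atan2(E, N) = atan2(+0.005952, -0.005000) = 130.0° ≈ 130°.

130°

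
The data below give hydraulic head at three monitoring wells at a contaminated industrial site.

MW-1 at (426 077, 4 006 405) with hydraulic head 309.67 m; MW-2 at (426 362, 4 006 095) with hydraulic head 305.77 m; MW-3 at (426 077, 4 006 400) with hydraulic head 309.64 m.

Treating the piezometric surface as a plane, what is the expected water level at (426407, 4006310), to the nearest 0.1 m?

With h = a·x + b·y + c and MW-1 as origin, the differences give:
  285·a + (-310)·b = -3.90
  0·a + (-5)·b = -0.03
Eliminate b (×(-5) and ×(-310), subtract): -1425·a = 10.200 → a = ∂h/∂x = -0.007158
Back-substitute: b = ∂h/∂y = +0.006000.
h(426407, 4006310) = 309.67 + (-0.007158)·(330) + (+0.006000)·(-95) = 309.67 -2.362 -0.570 = 306.738 m.

306.7 m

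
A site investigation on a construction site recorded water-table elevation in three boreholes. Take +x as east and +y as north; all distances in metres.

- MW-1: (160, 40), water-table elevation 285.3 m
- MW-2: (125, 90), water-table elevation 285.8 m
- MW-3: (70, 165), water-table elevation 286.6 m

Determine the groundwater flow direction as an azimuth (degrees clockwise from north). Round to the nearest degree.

Differences from MW-1: to MW-2 (Δx, Δy, Δh) = (-35, 50, +0.5); to MW-3 = (-90, 125, +1.3).
Solve a·Δx + b·Δy = Δh: det = (-35)·125 − (-90)·50 = 125.
∂h/∂x = [(+0.5)·125 − (+1.3)·50] / 125 = -0.02000
∂h/∂y = [(-35)·(+1.3) − (-90)·(+0.5)] / 125 = -0.004000
Flow direction (−∇h) has components (+0.02000 E, +0.004000 N).
Azimuth = atan2(E, N) = atan2(+0.02000, +0.004000) = 78.7° ≈ 079°.

079°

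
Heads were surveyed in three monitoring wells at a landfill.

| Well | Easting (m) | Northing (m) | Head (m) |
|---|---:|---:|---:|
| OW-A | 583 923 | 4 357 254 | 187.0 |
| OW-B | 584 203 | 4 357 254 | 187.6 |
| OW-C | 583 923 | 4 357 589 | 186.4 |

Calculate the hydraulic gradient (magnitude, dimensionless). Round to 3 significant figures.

0.00279

∂h/∂x = (187.6 − 187.0) / (584203 − 583923) = +0.002143
∂h/∂y = (186.4 − 187.0) / (4357589 − 4357254) = -0.001791
|∇h| = √(0.002143² + -0.001791²) = 0.002793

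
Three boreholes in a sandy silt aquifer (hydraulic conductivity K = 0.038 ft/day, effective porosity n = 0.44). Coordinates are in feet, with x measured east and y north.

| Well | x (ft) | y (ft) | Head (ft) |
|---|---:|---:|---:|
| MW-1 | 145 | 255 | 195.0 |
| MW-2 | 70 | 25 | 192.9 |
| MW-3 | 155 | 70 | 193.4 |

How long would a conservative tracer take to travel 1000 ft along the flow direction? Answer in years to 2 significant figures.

Differences from MW-1: to MW-2 (Δx, Δy, Δh) = (-75, -230, -2.1); to MW-3 = (10, -185, -1.6).
Determinant of the coordinate differences = (-75)·(-185) − 10·(-230) = 16175.
∂h/∂x = [(-2.1)·(-185) − (-1.6)·(-230)] / 16175 = +0.001267
∂h/∂y = [(-75)·(-1.6) − 10·(-2.1)] / 16175 = +0.008717
|∇h| = √(0.001267² + 0.008717²) = 0.008809
Seepage velocity v = K·i/n = 0.038 × 0.008809 / 0.44 = 0.0007608 ft/day.
t = 1000 / 0.0007608 = 1.314e+06 days = 3.6e+03 years.

3600 years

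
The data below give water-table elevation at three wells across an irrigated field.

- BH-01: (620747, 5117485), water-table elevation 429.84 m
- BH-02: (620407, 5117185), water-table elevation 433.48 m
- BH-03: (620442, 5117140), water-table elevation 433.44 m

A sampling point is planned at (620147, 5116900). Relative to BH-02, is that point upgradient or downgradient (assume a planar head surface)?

upgradient

Taking BH-01 as reference: BH-02−BH-01 = (-340, -300, +3.64); BH-03−BH-01 = (-305, -345, +3.60).
Solve a·Δx + b·Δy = Δh: det = (-340)·(-345) − (-305)·(-300) = 25800.
∂h/∂x = [(+3.64)·(-345) − (+3.60)·(-300)] / 25800 = -0.006814
∂h/∂y = [(-340)·(+3.60) − (-305)·(+3.64)] / 25800 = -0.004411
Head at (620147, 5116900) = 429.84 + (-0.006814)·(-600) + (-0.004411)·(-585) = 436.51 m.
That is higher than the 433.48 m at BH-02, so the point is upgradient.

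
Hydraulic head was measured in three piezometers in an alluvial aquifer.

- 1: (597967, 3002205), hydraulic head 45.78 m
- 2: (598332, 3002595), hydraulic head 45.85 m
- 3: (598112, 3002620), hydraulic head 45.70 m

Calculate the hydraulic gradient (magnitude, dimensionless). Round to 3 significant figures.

0.000758

With h = a·x + b·y + c and 1 as origin, the differences give:
  365·a + 390·b = +0.07
  145·a + 415·b = -0.08
Eliminate b (×415 and ×390, subtract): 94925·a = 60.250 → a = ∂h/∂x = +0.0006347
Back-substitute: b = ∂h/∂y = -0.0004145.
|∇h| = √(0.0006347² + -0.0004145²) = 0.0007581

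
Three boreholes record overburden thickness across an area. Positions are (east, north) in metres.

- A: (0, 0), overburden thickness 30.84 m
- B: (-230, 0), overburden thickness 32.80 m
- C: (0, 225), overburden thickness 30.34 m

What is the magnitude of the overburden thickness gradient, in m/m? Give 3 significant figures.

0.00881 m/m

∂d/∂x = (32.80 − 30.84) / (-230 − 0) = -0.008522
∂d/∂y = (30.34 − 30.84) / (225 − 0) = -0.002222
|∇f| = √(-0.008522² + -0.002222²) = 0.008807 m/m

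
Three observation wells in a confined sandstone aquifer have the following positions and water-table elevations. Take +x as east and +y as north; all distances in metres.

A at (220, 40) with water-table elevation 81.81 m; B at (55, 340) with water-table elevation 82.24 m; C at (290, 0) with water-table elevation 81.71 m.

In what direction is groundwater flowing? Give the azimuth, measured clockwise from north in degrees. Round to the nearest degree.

Taking A as reference: B−A = (-165, 300, +0.43); C−A = (70, -40, -0.10).
Solve a·Δx + b·Δy = Δh: det = (-165)·(-40) − 70·300 = -14400.
∂h/∂x = [(+0.43)·(-40) − (-0.10)·300] / -14400 = -0.0008889
∂h/∂y = [(-165)·(-0.10) − 70·(+0.43)] / -14400 = +0.0009444
Flow direction (−∇h) has components (+0.0008889 E, -0.0009444 N).
Azimuth = atan2(E, N) = atan2(+0.0008889, -0.0009444) = 136.7° ≈ 137°.

137°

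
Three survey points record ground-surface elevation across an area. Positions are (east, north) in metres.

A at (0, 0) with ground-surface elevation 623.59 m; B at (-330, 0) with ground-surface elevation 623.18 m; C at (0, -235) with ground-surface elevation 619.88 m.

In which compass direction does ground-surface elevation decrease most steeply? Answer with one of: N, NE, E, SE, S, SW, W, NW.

S

∂z/∂x = (623.18 − 623.59) / (-330 − 0) = +0.001242
∂z/∂y = (619.88 − 623.59) / (-235 − 0) = +0.01579
Steepest decrease is along −∇f = (-0.001242 E, -0.01579 N) → south.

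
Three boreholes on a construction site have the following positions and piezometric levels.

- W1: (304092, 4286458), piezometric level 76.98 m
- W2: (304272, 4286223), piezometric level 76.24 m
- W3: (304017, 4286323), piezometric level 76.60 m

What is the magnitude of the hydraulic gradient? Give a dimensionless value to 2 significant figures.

0.0030

Taking W1 as reference: W2−W1 = (180, -235, -0.74); W3−W1 = (-75, -135, -0.38).
Solve a·Δx + b·Δy = Δh: det = 180·(-135) − (-75)·(-235) = -41925.
∂h/∂x = [(-0.74)·(-135) − (-0.38)·(-235)] / -41925 = -0.0002528
∂h/∂y = [180·(-0.38) − (-75)·(-0.74)] / -41925 = +0.002955
|∇h| = √(-0.0002528² + 0.002955²) = 0.002966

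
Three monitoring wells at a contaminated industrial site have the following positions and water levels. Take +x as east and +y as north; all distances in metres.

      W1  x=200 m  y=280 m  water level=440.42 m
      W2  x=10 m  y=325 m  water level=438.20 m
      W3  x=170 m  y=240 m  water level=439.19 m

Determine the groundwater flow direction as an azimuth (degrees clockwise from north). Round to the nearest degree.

Taking W1 as reference: W2−W1 = (-190, 45, -2.22); W3−W1 = (-30, -40, -1.23).
Determinant of the coordinate differences = (-190)·(-40) − (-30)·45 = 8950.
∂h/∂x = [(-2.22)·(-40) − (-1.23)·45] / 8950 = +0.01611
∂h/∂y = [(-190)·(-1.23) − (-30)·(-2.22)] / 8950 = +0.01867
Flow direction (−∇h) has components (-0.01611 E, -0.01867 N).
Azimuth = atan2(E, N) = atan2(-0.01611, -0.01867) = 220.8° ≈ 221°.

221°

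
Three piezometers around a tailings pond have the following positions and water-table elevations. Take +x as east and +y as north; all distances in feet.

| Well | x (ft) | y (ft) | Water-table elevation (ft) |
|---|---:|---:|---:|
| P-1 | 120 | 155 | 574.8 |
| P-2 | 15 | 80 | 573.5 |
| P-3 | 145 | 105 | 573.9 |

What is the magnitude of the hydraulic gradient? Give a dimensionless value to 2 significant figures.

With h = a·x + b·y + c and P-1 as origin, the differences give:
  (-105)·a + (-75)·b = -1.3
  25·a + (-50)·b = -0.9
Eliminate b (×(-50) and ×(-75), subtract): 7125·a = -2.50 → a = ∂h/∂x = -0.0003509
Back-substitute: b = ∂h/∂y = +0.01782.
|∇h| = √(-0.0003509² + 0.01782²) = 0.01782

0.018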